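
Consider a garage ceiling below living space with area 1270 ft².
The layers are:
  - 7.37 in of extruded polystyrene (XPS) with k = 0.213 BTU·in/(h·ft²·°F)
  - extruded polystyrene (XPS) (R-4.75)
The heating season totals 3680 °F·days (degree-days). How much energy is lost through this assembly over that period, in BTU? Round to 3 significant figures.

2850000 BTU

7.37/0.213 = 34.6
R_total = 34.6 + 4.75 = 39.35 ft²·°F·h/BTU
E = A × HDD × 24 / R = 1270 × 3680 × 24 / 39.35 = 2850000 BTU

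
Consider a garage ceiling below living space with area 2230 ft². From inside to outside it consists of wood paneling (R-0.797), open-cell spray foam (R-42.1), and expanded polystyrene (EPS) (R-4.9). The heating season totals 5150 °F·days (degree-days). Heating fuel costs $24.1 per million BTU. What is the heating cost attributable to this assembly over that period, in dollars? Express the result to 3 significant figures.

R_total = 0.797 + 42.1 + 4.9 = 47.8 ft²·°F·h/BTU
E = A × HDD × 24 / R = 2230 × 5150 × 24 / 47.8 = 5767000 BTU
Cost = 5767000/10⁶ × 24.1 = $139

139 dollars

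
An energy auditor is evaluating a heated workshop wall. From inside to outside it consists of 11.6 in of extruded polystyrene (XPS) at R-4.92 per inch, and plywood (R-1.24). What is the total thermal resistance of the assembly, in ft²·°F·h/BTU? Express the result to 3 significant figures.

11.6 × 4.92 = 57.07
R_total = 57.07 + 1.24 = 58.31 ft²·°F·h/BTU

58.3 ft²·°F·h/BTU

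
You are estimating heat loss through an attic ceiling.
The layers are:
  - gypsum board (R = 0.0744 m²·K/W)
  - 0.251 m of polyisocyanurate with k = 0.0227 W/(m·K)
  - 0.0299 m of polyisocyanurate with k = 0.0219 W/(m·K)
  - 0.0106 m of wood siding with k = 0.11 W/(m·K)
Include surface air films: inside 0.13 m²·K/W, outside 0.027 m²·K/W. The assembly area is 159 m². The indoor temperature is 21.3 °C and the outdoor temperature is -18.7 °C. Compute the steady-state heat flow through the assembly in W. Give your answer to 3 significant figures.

0.251/0.0227 = 11.06
0.0299/0.0219 = 1.365
0.0106/0.11 = 0.09636
R_total = 0.13 + 0.0744 + 11.06 + 1.365 + 0.09636 + 0.027 = 12.75 m²·K/W
Q = A·ΔT/R = 159 × (21.3 − (-18.7)) / 12.75 = 498.8 W

499 W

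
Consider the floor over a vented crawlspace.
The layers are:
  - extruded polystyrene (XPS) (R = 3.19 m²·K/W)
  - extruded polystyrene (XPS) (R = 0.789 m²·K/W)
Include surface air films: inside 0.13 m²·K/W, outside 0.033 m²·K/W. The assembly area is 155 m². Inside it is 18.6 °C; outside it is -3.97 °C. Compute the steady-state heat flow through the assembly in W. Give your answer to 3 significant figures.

R_total = 0.13 + 3.19 + 0.789 + 0.033 = 4.142 m²·K/W
Q = A·ΔT/R = 155 × (18.6 − (-3.97)) / 4.142 = 844.6 W

845 W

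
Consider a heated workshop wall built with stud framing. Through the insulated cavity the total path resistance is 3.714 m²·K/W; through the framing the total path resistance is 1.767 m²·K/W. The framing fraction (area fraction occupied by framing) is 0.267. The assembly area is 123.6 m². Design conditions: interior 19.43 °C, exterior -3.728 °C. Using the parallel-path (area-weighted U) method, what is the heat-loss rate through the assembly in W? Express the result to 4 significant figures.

U_eff = 0.733/3.714 + 0.267/1.767 = 0.19736 + 0.1511 = 0.34846
R_eff = 1/U_eff = 2.8697 m²·K/W
Q = 123.6 × (19.43 − (-3.728)) / 2.8697 = 997.42 W

997.4 W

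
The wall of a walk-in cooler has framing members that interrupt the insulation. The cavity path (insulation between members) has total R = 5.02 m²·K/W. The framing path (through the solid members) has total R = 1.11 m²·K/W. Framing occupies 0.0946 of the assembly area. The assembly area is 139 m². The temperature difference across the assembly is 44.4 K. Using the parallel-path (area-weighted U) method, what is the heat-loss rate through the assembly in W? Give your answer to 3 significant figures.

1640 W

U_eff = 0.9054/5.02 + 0.0946/1.11 = 0.1804 + 0.08523 = 0.2656
R_eff = 1/U_eff = 3.765 m²·K/W
Q = 139 × 44.4 / 3.765 = 1639 W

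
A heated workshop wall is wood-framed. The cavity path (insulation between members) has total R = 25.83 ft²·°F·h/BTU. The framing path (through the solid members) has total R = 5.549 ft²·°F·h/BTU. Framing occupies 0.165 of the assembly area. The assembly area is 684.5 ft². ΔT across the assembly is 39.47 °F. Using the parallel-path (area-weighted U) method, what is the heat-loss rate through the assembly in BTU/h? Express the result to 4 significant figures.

U_eff = 0.835/25.83 + 0.165/5.549 = 0.032327 + 0.029735 = 0.062062
R_eff = 1/U_eff = 16.113 ft²·°F·h/BTU
Q = 684.5 × 39.47 / 16.113 = 1676.7 BTU/h

1677 BTU/h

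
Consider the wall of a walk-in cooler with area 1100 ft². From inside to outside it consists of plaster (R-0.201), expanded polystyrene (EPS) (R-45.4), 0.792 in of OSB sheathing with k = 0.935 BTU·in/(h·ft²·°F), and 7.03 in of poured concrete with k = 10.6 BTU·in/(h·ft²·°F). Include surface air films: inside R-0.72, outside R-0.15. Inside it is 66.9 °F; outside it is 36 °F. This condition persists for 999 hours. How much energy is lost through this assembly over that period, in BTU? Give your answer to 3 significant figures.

708000 BTU

0.792/0.935 = 0.8471
7.03/10.6 = 0.6632
R_total = 0.72 + 0.201 + 45.4 + 0.8471 + 0.6632 + 0.15 = 47.98 ft²·°F·h/BTU
Q = 1100 × (66.9 − 36) / 47.98 = 708.4 BTU/h
E = 708.4 × 999 = 707700 BTU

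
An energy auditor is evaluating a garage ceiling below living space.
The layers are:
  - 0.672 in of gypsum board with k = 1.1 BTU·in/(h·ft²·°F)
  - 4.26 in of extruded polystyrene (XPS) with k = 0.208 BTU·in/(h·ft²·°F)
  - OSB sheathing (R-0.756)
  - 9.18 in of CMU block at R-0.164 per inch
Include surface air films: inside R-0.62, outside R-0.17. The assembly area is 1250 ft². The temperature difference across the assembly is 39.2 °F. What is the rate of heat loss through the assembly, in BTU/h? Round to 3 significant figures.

0.672/1.1 = 0.6109
4.26/0.208 = 20.48
9.18 × 0.164 = 1.506
R_total = 0.62 + 0.6109 + 20.48 + 0.756 + 1.506 + 0.17 = 24.14 ft²·°F·h/BTU
Q = A·ΔT/R = 1250 × 39.2 / 24.14 = 2030 BTU/h

2030 BTU/h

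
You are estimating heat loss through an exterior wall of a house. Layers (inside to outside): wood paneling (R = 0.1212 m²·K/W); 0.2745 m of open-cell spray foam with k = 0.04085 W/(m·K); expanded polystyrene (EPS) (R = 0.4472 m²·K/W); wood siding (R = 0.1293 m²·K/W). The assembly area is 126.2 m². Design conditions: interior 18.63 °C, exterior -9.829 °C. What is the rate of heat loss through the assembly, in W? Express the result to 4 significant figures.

484.2 W

0.2745/0.04085 = 6.7197
R_total = 0.1212 + 6.7197 + 0.4472 + 0.1293 = 7.4174 m²·K/W
Q = A·ΔT/R = 126.2 × (18.63 − (-9.829)) / 7.4174 = 484.2 W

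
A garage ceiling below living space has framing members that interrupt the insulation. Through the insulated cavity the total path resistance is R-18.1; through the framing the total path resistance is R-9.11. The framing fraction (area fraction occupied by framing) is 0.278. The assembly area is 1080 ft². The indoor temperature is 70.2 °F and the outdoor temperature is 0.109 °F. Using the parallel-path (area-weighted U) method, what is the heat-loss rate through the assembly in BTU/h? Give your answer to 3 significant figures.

5330 BTU/h

U_eff = 0.722/18.1 + 0.278/9.11 = 0.03989 + 0.03052 = 0.07041
R_eff = 1/U_eff = 14.2 ft²·°F·h/BTU
Q = 1080 × (70.2 − 0.109) / 14.2 = 5330 BTU/h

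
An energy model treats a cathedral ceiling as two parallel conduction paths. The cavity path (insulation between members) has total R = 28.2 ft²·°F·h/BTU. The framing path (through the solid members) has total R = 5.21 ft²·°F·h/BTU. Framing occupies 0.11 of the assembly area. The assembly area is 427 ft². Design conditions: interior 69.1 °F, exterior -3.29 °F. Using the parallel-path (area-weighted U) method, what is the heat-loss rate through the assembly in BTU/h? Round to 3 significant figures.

U_eff = 0.89/28.2 + 0.11/5.21 = 0.03156 + 0.02111 = 0.05267
R_eff = 1/U_eff = 18.98 ft²·°F·h/BTU
Q = 427 × (69.1 − (-3.29)) / 18.98 = 1628 BTU/h

1630 BTU/h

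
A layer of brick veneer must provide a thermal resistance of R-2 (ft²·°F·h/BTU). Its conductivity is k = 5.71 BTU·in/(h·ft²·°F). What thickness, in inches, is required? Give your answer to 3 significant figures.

11.4 in

L = R × k = 2 × 5.71 = 11.42 in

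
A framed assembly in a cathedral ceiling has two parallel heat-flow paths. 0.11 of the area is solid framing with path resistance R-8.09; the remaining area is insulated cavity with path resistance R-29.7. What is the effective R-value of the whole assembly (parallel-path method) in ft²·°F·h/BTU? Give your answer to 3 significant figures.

U_eff = 0.89/29.7 + 0.11/8.09 = 0.02997 + 0.0136 = 0.04356
R_eff = 1/U_eff = 22.96 ft²·°F·h/BTU

23.0 ft²·°F·h/BTU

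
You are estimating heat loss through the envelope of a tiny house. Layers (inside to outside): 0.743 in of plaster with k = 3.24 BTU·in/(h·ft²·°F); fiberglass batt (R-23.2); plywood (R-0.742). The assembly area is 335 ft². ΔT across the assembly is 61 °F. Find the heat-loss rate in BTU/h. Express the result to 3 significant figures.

0.743/3.24 = 0.2293
R_total = 0.2293 + 23.2 + 0.742 = 24.17 ft²·°F·h/BTU
Q = A·ΔT/R = 335 × 61 / 24.17 = 845.4 BTU/h

845 BTU/h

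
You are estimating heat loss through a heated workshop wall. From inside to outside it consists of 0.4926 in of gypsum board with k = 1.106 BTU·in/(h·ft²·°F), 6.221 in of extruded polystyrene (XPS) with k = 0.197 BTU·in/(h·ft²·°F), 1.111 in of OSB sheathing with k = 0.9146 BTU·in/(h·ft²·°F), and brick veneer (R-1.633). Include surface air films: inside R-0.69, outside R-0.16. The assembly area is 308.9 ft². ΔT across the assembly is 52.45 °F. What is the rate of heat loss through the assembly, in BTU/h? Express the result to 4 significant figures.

453.6 BTU/h

0.4926/1.106 = 0.44539
6.221/0.197 = 31.579
1.111/0.9146 = 1.2147
R_total = 0.69 + 0.44539 + 31.579 + 1.2147 + 1.633 + 0.16 = 35.722 ft²·°F·h/BTU
Q = A·ΔT/R = 308.9 × 52.45 / 35.722 = 453.56 BTU/h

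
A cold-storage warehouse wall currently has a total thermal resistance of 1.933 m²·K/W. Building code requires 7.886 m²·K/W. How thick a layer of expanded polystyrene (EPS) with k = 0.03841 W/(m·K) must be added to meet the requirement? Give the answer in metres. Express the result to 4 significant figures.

ΔR = 7.886 − 1.933 = 5.953 m²·K/W
L = ΔR × k = 5.953 × 0.03841 = 0.22865 m

0.2287 m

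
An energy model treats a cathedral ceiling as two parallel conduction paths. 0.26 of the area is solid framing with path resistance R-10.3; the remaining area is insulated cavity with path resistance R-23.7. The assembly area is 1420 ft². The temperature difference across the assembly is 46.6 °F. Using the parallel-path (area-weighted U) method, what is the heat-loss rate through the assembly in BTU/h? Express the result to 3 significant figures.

3740 BTU/h

U_eff = 0.74/23.7 + 0.26/10.3 = 0.03122 + 0.02524 = 0.05647
R_eff = 1/U_eff = 17.71 ft²·°F·h/BTU
Q = 1420 × 46.6 / 17.71 = 3736 BTU/h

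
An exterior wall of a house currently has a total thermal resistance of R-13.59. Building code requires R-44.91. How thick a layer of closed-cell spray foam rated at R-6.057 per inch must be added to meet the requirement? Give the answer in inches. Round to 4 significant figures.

5.171 in

ΔR = 44.91 − 13.59 = 31.32 ft²·°F·h/BTU
L = ΔR / (R/in) = 31.32/6.057 = 5.1709 in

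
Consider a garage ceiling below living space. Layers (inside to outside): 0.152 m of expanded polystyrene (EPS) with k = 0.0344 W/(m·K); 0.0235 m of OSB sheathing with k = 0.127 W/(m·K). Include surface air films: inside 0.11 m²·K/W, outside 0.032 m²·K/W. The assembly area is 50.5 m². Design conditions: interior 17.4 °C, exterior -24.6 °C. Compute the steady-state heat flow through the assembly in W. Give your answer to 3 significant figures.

447 W

0.152/0.0344 = 4.419
0.0235/0.127 = 0.185
R_total = 0.11 + 4.419 + 0.185 + 0.032 = 4.746 m²·K/W
Q = A·ΔT/R = 50.5 × (17.4 − (-24.6)) / 4.746 = 446.9 W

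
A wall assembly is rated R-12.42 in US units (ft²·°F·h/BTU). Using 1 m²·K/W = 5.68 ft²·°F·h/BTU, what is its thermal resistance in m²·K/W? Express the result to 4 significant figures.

2.187 m²·K/W

R_SI = 12.42/5.68 = 2.1866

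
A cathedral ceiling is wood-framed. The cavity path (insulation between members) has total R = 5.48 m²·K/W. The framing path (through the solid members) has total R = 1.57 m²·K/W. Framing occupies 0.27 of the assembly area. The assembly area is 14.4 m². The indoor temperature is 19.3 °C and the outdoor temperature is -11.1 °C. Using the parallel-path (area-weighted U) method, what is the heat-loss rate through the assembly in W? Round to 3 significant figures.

U_eff = 0.73/5.48 + 0.27/1.57 = 0.1332 + 0.172 = 0.3052
R_eff = 1/U_eff = 3.277 m²·K/W
Q = 14.4 × (19.3 − (-11.1)) / 3.277 = 133.6 W

134 W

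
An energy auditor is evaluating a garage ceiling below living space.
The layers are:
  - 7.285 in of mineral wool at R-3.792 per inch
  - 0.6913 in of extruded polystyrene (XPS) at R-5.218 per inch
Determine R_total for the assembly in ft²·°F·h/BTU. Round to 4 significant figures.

31.23 ft²·°F·h/BTU

7.285 × 3.792 = 27.625
0.6913 × 5.218 = 3.6072
R_total = 27.625 + 3.6072 = 31.232 ft²·°F·h/BTU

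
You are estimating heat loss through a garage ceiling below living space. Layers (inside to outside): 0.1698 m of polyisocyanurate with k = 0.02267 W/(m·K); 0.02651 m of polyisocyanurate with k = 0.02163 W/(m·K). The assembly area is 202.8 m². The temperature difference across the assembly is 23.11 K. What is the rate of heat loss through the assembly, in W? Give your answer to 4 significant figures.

537.7 W

0.1698/0.02267 = 7.4901
0.02651/0.02163 = 1.2256
R_total = 7.4901 + 1.2256 = 8.7157 m²·K/W
Q = A·ΔT/R = 202.8 × 23.11 / 8.7157 = 537.73 W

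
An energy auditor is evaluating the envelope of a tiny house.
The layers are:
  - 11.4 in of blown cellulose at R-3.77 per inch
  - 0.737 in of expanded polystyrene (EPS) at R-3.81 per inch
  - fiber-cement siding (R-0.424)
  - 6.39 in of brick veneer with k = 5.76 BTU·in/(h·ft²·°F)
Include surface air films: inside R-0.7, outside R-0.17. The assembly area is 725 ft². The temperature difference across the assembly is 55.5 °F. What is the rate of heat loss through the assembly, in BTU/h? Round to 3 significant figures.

835 BTU/h

11.4 × 3.77 = 42.98
0.737 × 3.81 = 2.808
6.39/5.76 = 1.109
R_total = 0.7 + 42.98 + 2.808 + 0.424 + 1.109 + 0.17 = 48.19 ft²·°F·h/BTU
Q = A·ΔT/R = 725 × 55.5 / 48.19 = 835 BTU/h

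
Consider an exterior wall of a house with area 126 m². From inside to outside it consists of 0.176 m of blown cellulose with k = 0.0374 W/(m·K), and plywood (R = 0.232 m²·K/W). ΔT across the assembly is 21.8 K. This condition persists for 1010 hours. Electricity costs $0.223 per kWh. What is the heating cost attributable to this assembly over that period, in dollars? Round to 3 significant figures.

0.176/0.0374 = 4.706
R_total = 4.706 + 0.232 = 4.938 m²·K/W
Q = 126 × 21.8 / 4.938 = 556.3 W
E = 556.3 W × 1010 h / 1000 = 561.8 kWh
Cost = 561.8 × 0.223 = $125.3

125 dollars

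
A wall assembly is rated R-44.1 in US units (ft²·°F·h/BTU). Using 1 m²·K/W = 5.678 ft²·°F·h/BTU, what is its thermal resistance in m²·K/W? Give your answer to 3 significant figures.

R_SI = 44.1/5.678 = 7.767

7.77 m²·K/W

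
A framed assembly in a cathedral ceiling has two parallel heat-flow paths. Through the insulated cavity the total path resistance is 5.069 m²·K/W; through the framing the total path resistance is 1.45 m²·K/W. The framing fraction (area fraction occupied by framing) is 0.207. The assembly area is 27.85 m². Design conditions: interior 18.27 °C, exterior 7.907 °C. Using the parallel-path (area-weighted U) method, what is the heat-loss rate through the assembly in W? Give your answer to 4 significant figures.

U_eff = 0.793/5.069 + 0.207/1.45 = 0.15644 + 0.14276 = 0.2992
R_eff = 1/U_eff = 3.3422 m²·K/W
Q = 27.85 × (18.27 − 7.907) / 3.3422 = 86.352 W

86.35 W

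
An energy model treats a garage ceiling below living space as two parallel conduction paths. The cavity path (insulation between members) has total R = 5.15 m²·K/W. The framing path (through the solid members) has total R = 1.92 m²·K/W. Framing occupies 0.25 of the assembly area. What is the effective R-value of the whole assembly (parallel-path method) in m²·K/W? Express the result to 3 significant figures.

3.63 m²·K/W

U_eff = 0.75/5.15 + 0.25/1.92 = 0.1456 + 0.1302 = 0.2758
R_eff = 1/U_eff = 3.625 m²·K/W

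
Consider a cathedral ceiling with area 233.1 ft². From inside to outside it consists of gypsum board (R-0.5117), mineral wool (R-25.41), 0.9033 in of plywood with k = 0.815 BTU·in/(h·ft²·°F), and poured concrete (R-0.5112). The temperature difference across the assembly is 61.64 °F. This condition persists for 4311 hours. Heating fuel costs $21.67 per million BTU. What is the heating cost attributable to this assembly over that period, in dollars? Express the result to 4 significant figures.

48.74 dollars

0.9033/0.815 = 1.1083
R_total = 0.5117 + 25.41 + 1.1083 + 0.5112 = 27.541 ft²·°F·h/BTU
Q = 233.1 × 61.64 / 27.541 = 521.7 BTU/h
E = 521.7 × 4311 = 2249100 BTU
Cost = 2249100/10⁶ × 21.67 = $48.737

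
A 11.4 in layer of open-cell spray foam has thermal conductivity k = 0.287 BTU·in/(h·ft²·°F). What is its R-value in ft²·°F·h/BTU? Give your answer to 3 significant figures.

39.7 ft²·°F·h/BTU

R = L/k = 11.4/0.287 = 39.72 ft²·°F·h/BTU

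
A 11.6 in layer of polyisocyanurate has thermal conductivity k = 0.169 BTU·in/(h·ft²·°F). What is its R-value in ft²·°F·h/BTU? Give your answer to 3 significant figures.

R = L/k = 11.6/0.169 = 68.64 ft²·°F·h/BTU

68.6 ft²·°F·h/BTU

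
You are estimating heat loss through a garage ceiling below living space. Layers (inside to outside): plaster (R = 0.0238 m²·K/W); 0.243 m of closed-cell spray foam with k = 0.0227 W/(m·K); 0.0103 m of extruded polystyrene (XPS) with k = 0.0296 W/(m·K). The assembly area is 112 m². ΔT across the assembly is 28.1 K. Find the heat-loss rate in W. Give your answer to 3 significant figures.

0.243/0.0227 = 10.7
0.0103/0.0296 = 0.348
R_total = 0.0238 + 10.7 + 0.348 = 11.08 m²·K/W
Q = A·ΔT/R = 112 × 28.1 / 11.08 = 284.1 W

284 W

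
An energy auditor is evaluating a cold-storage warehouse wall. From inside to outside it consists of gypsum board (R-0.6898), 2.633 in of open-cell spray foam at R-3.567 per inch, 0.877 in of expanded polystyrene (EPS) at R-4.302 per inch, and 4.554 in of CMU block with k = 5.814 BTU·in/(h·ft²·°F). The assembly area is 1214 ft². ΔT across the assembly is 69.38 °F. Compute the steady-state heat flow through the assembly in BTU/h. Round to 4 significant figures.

2.633 × 3.567 = 9.3919
0.877 × 4.302 = 3.7729
4.554/5.814 = 0.78328
R_total = 0.6898 + 9.3919 + 3.7729 + 0.78328 = 14.638 ft²·°F·h/BTU
Q = A·ΔT/R = 1214 × 69.38 / 14.638 = 5754.1 BTU/h

5754 BTU/h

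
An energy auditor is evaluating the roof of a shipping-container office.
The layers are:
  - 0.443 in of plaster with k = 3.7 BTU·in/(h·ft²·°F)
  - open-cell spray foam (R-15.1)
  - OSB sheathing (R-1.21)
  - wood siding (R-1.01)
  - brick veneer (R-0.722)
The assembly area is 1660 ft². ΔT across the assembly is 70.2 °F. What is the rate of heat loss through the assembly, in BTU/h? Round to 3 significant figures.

0.443/3.7 = 0.1197
R_total = 0.1197 + 15.1 + 1.21 + 1.01 + 0.722 = 18.16 ft²·°F·h/BTU
Q = A·ΔT/R = 1660 × 70.2 / 18.16 = 6416 BTU/h

6420 BTU/h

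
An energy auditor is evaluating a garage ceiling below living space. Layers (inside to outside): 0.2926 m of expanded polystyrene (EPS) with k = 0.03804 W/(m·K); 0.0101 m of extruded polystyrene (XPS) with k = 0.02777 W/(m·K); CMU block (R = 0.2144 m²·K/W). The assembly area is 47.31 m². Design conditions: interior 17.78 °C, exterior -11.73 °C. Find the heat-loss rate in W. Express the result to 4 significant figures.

0.2926/0.03804 = 7.6919
0.0101/0.02777 = 0.3637
R_total = 7.6919 + 0.3637 + 0.2144 = 8.27 m²·K/W
Q = A·ΔT/R = 47.31 × (17.78 − (-11.73)) / 8.27 = 168.82 W

168.8 W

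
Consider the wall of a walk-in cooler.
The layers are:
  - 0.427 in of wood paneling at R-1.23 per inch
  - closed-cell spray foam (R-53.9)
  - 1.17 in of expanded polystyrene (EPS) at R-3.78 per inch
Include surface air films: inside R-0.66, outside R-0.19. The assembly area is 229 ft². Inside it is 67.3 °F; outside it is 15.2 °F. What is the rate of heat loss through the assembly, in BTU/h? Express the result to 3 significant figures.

0.427 × 1.23 = 0.5252
1.17 × 3.78 = 4.423
R_total = 0.66 + 0.5252 + 53.9 + 4.423 + 0.19 = 59.7 ft²·°F·h/BTU
Q = A·ΔT/R = 229 × (67.3 − 15.2) / 59.7 = 199.9 BTU/h

200 BTU/h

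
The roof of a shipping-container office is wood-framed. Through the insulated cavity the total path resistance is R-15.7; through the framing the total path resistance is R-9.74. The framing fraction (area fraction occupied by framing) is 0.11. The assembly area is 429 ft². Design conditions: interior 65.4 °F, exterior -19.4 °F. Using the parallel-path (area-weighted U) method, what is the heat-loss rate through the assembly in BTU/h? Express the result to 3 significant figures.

U_eff = 0.89/15.7 + 0.11/9.74 = 0.05669 + 0.01129 = 0.06798
R_eff = 1/U_eff = 14.71 ft²·°F·h/BTU
Q = 429 × (65.4 − (-19.4)) / 14.71 = 2473 BTU/h

2470 BTU/h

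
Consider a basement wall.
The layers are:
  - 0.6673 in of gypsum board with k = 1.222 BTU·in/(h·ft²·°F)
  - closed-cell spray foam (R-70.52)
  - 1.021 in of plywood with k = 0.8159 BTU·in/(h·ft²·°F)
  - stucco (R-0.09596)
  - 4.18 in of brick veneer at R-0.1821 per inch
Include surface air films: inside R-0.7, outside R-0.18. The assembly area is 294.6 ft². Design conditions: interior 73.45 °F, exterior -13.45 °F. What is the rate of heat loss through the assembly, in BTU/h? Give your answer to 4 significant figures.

0.6673/1.222 = 0.54607
1.021/0.8159 = 1.2514
4.18 × 0.1821 = 0.76118
R_total = 0.7 + 0.54607 + 70.52 + 1.2514 + 0.09596 + 0.76118 + 0.18 = 74.055 ft²·°F·h/BTU
Q = A·ΔT/R = 294.6 × (73.45 − (-13.45)) / 74.055 = 345.7 BTU/h

345.7 BTU/h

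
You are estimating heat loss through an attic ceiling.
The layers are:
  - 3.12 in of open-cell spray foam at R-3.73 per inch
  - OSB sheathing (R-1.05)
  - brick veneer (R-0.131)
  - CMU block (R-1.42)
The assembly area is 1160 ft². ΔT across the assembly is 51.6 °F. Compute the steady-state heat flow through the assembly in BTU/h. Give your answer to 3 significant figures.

3.12 × 3.73 = 11.64
R_total = 11.64 + 1.05 + 0.131 + 1.42 = 14.24 ft²·°F·h/BTU
Q = A·ΔT/R = 1160 × 51.6 / 14.24 = 4204 BTU/h

4200 BTU/h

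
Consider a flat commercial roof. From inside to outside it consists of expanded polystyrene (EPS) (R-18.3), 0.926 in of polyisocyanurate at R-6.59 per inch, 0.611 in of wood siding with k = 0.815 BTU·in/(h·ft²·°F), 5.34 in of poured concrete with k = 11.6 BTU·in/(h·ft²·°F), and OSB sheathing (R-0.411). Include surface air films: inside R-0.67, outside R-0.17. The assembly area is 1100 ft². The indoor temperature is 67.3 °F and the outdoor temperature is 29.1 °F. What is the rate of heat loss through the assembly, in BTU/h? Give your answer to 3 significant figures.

1560 BTU/h

0.926 × 6.59 = 6.102
0.611/0.815 = 0.7497
5.34/11.6 = 0.4603
R_total = 0.67 + 18.3 + 6.102 + 0.7497 + 0.4603 + 0.411 + 0.17 = 26.86 ft²·°F·h/BTU
Q = A·ΔT/R = 1100 × (67.3 − 29.1) / 26.86 = 1564 BTU/h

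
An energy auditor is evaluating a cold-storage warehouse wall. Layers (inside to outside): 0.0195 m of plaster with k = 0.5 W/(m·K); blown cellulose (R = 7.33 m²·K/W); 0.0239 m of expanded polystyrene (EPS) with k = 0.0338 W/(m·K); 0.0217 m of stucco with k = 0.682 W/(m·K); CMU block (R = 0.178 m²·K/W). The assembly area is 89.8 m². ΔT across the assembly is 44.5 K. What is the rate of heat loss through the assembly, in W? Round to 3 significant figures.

482 W

0.0195/0.5 = 0.039
0.0239/0.0338 = 0.7071
0.0217/0.682 = 0.03182
R_total = 0.039 + 7.33 + 0.7071 + 0.03182 + 0.178 = 8.286 m²·K/W
Q = A·ΔT/R = 89.8 × 44.5 / 8.286 = 482.3 W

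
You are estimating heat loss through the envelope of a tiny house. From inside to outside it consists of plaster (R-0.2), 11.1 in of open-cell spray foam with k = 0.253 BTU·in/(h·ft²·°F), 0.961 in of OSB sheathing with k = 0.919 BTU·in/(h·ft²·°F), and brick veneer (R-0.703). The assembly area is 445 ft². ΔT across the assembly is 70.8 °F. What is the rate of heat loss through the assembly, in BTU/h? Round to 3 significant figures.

688 BTU/h

11.1/0.253 = 43.87
0.961/0.919 = 1.046
R_total = 0.2 + 43.87 + 1.046 + 0.703 = 45.82 ft²·°F·h/BTU
Q = A·ΔT/R = 445 × 70.8 / 45.82 = 687.6 BTU/h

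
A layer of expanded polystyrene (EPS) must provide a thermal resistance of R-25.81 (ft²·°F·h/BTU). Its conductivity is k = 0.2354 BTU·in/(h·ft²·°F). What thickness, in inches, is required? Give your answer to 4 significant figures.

L = R × k = 25.81 × 0.2354 = 6.0757 in

6.076 in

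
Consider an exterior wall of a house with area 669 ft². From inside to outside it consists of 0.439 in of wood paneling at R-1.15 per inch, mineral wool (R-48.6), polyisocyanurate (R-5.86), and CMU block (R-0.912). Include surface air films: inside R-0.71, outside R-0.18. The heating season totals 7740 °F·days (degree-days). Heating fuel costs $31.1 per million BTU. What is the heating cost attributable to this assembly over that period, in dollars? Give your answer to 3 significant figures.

0.439 × 1.15 = 0.5048
R_total = 0.71 + 0.5048 + 48.6 + 5.86 + 0.912 + 0.18 = 56.77 ft²·°F·h/BTU
E = A × HDD × 24 / R = 669 × 7740 × 24 / 56.77 = 2189000 BTU
Cost = 2189000/10⁶ × 31.1 = $68.08

68.1 dollars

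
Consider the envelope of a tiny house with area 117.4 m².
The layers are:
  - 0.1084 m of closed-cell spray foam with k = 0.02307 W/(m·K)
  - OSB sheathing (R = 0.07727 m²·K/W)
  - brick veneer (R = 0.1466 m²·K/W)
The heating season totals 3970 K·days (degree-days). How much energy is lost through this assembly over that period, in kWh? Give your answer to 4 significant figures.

0.1084/0.02307 = 4.6987
R_total = 4.6987 + 0.07727 + 0.1466 = 4.9226 m²·K/W
E = A × HDD × 24 / R / 1000 = 117.4 × 3970 × 24 / 4.9226 / 1000 = 2272.3 kWh

2272 kWh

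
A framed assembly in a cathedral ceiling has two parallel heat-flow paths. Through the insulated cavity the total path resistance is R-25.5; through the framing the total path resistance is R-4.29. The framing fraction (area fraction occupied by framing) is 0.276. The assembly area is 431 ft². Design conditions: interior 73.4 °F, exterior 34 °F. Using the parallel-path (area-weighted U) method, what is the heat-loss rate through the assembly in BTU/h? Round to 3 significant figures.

1570 BTU/h

U_eff = 0.724/25.5 + 0.276/4.29 = 0.02839 + 0.06434 = 0.09273
R_eff = 1/U_eff = 10.78 ft²·°F·h/BTU
Q = 431 × (73.4 − 34) / 10.78 = 1575 BTU/h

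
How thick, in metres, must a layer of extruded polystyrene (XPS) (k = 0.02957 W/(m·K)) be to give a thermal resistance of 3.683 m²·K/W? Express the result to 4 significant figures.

L = R·k = 3.683 × 0.02957 = 0.10891 m

0.1089 m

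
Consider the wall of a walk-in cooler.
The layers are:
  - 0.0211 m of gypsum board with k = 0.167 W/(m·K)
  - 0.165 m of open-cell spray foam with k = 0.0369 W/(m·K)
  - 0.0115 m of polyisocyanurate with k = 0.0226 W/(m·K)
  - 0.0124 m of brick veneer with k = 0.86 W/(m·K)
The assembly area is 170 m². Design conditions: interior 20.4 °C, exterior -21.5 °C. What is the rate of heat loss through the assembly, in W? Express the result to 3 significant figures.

0.0211/0.167 = 0.1263
0.165/0.0369 = 4.472
0.0115/0.0226 = 0.5088
0.0124/0.86 = 0.01442
R_total = 0.1263 + 4.472 + 0.5088 + 0.01442 = 5.121 m²·K/W
Q = A·ΔT/R = 170 × (20.4 − (-21.5)) / 5.121 = 1391 W

1390 W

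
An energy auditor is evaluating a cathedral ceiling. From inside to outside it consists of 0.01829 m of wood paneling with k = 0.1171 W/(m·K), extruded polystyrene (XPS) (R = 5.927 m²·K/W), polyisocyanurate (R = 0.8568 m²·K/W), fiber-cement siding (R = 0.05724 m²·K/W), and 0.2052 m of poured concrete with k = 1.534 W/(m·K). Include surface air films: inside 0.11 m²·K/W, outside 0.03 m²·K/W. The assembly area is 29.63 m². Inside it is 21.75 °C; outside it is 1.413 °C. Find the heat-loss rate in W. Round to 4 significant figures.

82.88 W

0.01829/0.1171 = 0.15619
0.2052/1.534 = 0.13377
R_total = 0.11 + 0.15619 + 5.927 + 0.8568 + 0.05724 + 0.13377 + 0.03 = 7.271 m²·K/W
Q = A·ΔT/R = 29.63 × (21.75 − 1.413) / 7.271 = 82.875 W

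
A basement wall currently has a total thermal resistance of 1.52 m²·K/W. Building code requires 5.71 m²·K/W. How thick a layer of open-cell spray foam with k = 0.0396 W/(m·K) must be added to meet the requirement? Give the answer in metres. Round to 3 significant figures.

0.166 m

ΔR = 5.71 − 1.52 = 4.19 m²·K/W
L = ΔR × k = 4.19 × 0.0396 = 0.1659 m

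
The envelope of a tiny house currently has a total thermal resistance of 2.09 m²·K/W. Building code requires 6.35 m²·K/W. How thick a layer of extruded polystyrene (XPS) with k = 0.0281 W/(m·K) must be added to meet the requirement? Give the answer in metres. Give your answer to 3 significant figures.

ΔR = 6.35 − 2.09 = 4.26 m²·K/W
L = ΔR × k = 4.26 × 0.0281 = 0.1197 m

0.120 m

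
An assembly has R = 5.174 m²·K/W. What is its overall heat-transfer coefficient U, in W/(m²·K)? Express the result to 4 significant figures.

U = 1/R = 1/5.174 = 0.19327

0.1933 W/(m²·K)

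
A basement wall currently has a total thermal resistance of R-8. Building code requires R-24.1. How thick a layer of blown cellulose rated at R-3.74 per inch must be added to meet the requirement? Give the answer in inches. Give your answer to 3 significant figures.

ΔR = 24.1 − 8 = 16.1 ft²·°F·h/BTU
L = ΔR / (R/in) = 16.1/3.74 = 4.305 in

4.30 in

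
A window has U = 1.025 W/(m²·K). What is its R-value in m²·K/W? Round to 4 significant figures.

R = 1/U = 1/1.025 = 0.97561

0.9756 m²·K/W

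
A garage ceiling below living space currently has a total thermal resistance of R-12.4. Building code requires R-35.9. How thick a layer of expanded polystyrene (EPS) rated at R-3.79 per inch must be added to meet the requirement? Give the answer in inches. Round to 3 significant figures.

6.20 in

ΔR = 35.9 − 12.4 = 23.5 ft²·°F·h/BTU
L = ΔR / (R/in) = 23.5/3.79 = 6.201 in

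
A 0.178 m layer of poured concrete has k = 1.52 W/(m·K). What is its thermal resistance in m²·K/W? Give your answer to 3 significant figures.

R = L/k = 0.178/1.52 = 0.1171 m²·K/W

0.117 m²·K/W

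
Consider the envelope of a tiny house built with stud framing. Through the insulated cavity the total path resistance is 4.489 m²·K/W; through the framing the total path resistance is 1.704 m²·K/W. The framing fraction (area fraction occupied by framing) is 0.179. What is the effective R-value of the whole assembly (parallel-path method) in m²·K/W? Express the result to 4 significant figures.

U_eff = 0.821/4.489 + 0.179/1.704 = 0.18289 + 0.10505 = 0.28794
R_eff = 1/U_eff = 3.473 m²·K/W

3.473 m²·K/W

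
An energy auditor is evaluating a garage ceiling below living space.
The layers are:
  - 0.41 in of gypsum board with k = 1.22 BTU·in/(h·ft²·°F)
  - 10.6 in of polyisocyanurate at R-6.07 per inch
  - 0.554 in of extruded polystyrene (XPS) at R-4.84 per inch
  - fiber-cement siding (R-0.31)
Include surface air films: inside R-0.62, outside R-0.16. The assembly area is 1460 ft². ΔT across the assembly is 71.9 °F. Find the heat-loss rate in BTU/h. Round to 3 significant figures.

0.41/1.22 = 0.3361
10.6 × 6.07 = 64.34
0.554 × 4.84 = 2.681
R_total = 0.62 + 0.3361 + 64.34 + 2.681 + 0.31 + 0.16 = 68.45 ft²·°F·h/BTU
Q = A·ΔT/R = 1460 × 71.9 / 68.45 = 1534 BTU/h

1530 BTU/h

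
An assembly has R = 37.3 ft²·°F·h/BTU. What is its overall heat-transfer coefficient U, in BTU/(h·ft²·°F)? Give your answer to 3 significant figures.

0.0268 BTU/(h·ft²·°F)

U = 1/R = 1/37.3 = 0.02681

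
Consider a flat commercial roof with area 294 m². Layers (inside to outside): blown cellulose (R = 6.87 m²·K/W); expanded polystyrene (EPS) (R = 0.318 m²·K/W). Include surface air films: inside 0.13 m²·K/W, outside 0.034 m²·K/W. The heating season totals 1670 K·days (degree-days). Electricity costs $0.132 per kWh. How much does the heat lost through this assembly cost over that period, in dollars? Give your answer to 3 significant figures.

212 dollars

R_total = 0.13 + 6.87 + 0.318 + 0.034 = 7.352 m²·K/W
E = A × HDD × 24 / R / 1000 = 294 × 1670 × 24 / 7.352 / 1000 = 1603 kWh
Cost = 1603 × 0.132 = $211.6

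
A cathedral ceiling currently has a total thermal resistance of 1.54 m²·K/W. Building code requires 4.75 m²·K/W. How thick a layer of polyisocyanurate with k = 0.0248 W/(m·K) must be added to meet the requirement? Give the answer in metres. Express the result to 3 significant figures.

ΔR = 4.75 − 1.54 = 3.21 m²·K/W
L = ΔR × k = 3.21 × 0.0248 = 0.07961 m

0.0796 m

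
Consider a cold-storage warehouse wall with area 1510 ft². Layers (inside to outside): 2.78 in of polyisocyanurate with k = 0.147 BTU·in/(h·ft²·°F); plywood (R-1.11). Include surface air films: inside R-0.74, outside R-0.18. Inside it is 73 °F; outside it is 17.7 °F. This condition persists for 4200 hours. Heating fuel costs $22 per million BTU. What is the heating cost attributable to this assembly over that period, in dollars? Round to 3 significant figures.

368 dollars

2.78/0.147 = 18.91
R_total = 0.74 + 18.91 + 1.11 + 0.18 = 20.94 ft²·°F·h/BTU
Q = 1510 × (73 − 17.7) / 20.94 = 3987 BTU/h
E = 3987 × 4200 = 16750000 BTU
Cost = 16750000/10⁶ × 22 = $368.4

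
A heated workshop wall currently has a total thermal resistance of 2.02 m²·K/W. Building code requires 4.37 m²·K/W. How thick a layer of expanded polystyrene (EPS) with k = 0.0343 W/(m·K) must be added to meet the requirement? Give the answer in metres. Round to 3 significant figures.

0.0806 m

ΔR = 4.37 − 2.02 = 2.35 m²·K/W
L = ΔR × k = 2.35 × 0.0343 = 0.0806 m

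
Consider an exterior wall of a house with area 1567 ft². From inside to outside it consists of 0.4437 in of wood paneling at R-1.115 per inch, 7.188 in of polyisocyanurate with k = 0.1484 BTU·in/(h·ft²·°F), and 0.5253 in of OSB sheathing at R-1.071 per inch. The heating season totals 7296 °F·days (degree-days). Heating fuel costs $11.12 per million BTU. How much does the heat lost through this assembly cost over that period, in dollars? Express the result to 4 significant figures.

61.65 dollars

0.4437 × 1.115 = 0.49473
7.188/0.1484 = 48.437
0.5253 × 1.071 = 0.5626
R_total = 0.49473 + 48.437 + 0.5626 = 49.494 ft²·°F·h/BTU
E = A × HDD × 24 / R = 1567 × 7296 × 24 / 49.494 = 5543900 BTU
Cost = 5543900/10⁶ × 11.12 = $61.648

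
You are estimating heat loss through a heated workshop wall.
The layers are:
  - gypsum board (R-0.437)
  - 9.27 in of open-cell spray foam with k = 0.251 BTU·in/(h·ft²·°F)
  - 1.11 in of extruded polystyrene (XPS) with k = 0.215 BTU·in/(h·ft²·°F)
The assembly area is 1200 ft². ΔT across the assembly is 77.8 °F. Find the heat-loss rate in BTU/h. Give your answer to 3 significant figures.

2200 BTU/h

9.27/0.251 = 36.93
1.11/0.215 = 5.163
R_total = 0.437 + 36.93 + 5.163 = 42.53 ft²·°F·h/BTU
Q = A·ΔT/R = 1200 × 77.8 / 42.53 = 2195 BTU/h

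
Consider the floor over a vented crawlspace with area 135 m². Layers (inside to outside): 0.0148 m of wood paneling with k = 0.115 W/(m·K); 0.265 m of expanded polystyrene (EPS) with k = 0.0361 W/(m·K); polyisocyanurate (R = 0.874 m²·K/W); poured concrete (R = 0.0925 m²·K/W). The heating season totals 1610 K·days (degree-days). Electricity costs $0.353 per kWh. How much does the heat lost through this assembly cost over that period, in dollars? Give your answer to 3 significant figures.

0.0148/0.115 = 0.1287
0.265/0.0361 = 7.341
R_total = 0.1287 + 7.341 + 0.874 + 0.0925 = 8.436 m²·K/W
E = A × HDD × 24 / R / 1000 = 135 × 1610 × 24 / 8.436 / 1000 = 618.4 kWh
Cost = 618.4 × 0.353 = $218.3

218 dollars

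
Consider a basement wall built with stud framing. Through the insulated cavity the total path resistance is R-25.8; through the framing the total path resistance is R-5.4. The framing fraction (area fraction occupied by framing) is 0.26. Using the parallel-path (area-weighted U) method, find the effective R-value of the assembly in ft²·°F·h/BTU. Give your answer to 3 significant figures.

U_eff = 0.74/25.8 + 0.26/5.4 = 0.02868 + 0.04815 = 0.07683
R_eff = 1/U_eff = 13.02 ft²·°F·h/BTU

13.0 ft²·°F·h/BTU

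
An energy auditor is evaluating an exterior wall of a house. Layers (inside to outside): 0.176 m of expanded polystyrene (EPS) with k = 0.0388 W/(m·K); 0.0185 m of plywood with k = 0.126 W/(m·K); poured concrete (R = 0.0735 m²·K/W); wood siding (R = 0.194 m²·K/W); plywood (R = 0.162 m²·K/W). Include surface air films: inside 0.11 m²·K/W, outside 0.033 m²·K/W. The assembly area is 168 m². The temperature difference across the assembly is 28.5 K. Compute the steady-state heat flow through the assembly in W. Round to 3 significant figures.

911 W

0.176/0.0388 = 4.536
0.0185/0.126 = 0.1468
R_total = 0.11 + 4.536 + 0.1468 + 0.0735 + 0.194 + 0.162 + 0.033 = 5.255 m²·K/W
Q = A·ΔT/R = 168 × 28.5 / 5.255 = 911.1 W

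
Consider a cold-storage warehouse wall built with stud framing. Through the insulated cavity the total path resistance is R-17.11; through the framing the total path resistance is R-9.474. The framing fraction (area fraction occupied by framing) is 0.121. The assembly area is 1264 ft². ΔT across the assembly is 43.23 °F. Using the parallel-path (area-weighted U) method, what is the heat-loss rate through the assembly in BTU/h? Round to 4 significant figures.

3505 BTU/h

U_eff = 0.879/17.11 + 0.121/9.474 = 0.051373 + 0.012772 = 0.064145
R_eff = 1/U_eff = 15.59 ft²·°F·h/BTU
Q = 1264 × 43.23 / 15.59 = 3505.1 BTU/h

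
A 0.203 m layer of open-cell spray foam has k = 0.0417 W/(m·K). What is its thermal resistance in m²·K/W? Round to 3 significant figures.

4.87 m²·K/W

R = L/k = 0.203/0.0417 = 4.868 m²·K/W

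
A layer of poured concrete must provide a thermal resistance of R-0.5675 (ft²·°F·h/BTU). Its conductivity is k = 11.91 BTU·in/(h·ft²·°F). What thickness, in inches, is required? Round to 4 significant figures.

6.759 in

L = R × k = 0.5675 × 11.91 = 6.7589 in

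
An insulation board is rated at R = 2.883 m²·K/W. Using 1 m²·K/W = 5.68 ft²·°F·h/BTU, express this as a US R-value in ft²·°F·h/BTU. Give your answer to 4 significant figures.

R_US = 2.883 × 5.68 = 16.375

16.38 ft²·°F·h/BTU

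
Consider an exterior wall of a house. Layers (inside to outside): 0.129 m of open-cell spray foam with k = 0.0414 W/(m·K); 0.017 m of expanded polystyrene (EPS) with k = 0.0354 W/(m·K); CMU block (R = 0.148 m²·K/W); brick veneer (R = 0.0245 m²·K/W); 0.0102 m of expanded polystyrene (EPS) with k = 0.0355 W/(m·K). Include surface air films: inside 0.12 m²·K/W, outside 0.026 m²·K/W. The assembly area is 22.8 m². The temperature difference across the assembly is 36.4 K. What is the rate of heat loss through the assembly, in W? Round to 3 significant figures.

0.129/0.0414 = 3.116
0.017/0.0354 = 0.4802
0.0102/0.0355 = 0.2873
R_total = 0.12 + 3.116 + 0.4802 + 0.148 + 0.0245 + 0.2873 + 0.026 = 4.202 m²·K/W
Q = A·ΔT/R = 22.8 × 36.4 / 4.202 = 197.5 W

198 W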